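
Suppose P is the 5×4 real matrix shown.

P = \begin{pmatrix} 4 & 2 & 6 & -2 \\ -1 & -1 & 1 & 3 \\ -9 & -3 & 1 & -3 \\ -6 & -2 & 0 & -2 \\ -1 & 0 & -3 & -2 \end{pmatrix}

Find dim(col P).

Row reduce to echelon form.
R2 ← R2 + (1/4)·R1: [0, -1/2, 5/2, 5/2]
R3 ← R3 + (9/4)·R1: [0, 3/2, 29/2, -15/2]
R4 ← R4 + (3/2)·R1: [0, 1, 9, -5]
R5 ← R5 + (1/4)·R1: [0, 1/2, -3/2, -5/2]
R3 ← R3 + (3)·R2: [0, 0, 22, 0]
R4 ← R4 + (2)·R2: [0, 0, 14, 0]
R5 ← R5 + R2: [0, 0, 1, 0]
R4 ← R4 − (7/11)·R3: [0, 0, 0, 0]
R5 ← R5 − (1/22)·R3: [0, 0, 0, 0]
Echelon form has 3 nonzero rows, so rank(P) = 3.
The column space has dimension equal to the rank: 3.

3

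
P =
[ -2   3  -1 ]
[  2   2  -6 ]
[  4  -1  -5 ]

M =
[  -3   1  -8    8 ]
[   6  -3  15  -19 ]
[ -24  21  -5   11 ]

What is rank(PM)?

2

First compute PM:
[[ 48, -32,  66, -84],
 [150, -130,  44, -88],
 [102, -98, -22,  -4]]
Now row reduce the product.
R2 ← R2 − (25/8)·R1: [0, -30, -649/4, 349/2]
R3 ← R3 − (17/8)·R1: [0, -30, -649/4, 349/2]
R3 ← R3 − R2: [0, 0, 0, 0]
2 nonzero rows, so rank(PM) = 2.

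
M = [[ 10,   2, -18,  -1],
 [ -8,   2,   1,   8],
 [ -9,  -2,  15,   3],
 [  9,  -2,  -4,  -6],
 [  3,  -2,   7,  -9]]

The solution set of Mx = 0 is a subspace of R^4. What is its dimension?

Row reduce to echelon form.
R2 ← R2 + (4/5)·R1: [0, 18/5, -67/5, 36/5]
R3 ← R3 + (9/10)·R1: [0, -1/5, -6/5, 21/10]
R4 ← R4 − (9/10)·R1: [0, -19/5, 61/5, -51/10]
R5 ← R5 − (3/10)·R1: [0, -13/5, 62/5, -87/10]
R3 ← R3 + (1/18)·R2: [0, 0, -35/18, 5/2]
R4 ← R4 + (19/18)·R2: [0, 0, -35/18, 5/2]
R5 ← R5 + (13/18)·R2: [0, 0, 49/18, -7/2]
R4 ← R4 − R3: [0, 0, 0, 0]
R5 ← R5 + (7/5)·R3: [0, 0, 0, 0]
3 nonzero rows, so rank(M) = 3.
M has 4 columns; by rank–nullity, nullity = 4 − 3 = 1.

1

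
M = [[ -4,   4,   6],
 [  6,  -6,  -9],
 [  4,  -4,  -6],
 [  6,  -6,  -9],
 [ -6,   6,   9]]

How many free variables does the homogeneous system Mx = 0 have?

2

Row reduce to echelon form.
R2 ← R2 + (3/2)·R1: [0, 0, 0]
R3 ← R3 + R1: [0, 0, 0]
R4 ← R4 + (3/2)·R1: [0, 0, 0]
R5 ← R5 − (3/2)·R1: [0, 0, 0]
1 nonzero row, so rank(M) = 1.
M has 3 columns; by rank–nullity, nullity = 3 − 1 = 2.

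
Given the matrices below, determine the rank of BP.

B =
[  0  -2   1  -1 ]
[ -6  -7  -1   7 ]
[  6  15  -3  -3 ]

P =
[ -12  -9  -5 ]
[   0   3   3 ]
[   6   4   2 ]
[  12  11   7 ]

2

First compute BP:
[[ -6, -13, -11],
 [150, 106,  56],
 [-126, -54, -12]]
Now row reduce the product.
R2 ← R2 + (25)·R1: [0, -219, -219]
R3 ← R3 − (21)·R1: [0, 219, 219]
R3 ← R3 + R2: [0, 0, 0]
2 nonzero rows, so rank(BP) = 2.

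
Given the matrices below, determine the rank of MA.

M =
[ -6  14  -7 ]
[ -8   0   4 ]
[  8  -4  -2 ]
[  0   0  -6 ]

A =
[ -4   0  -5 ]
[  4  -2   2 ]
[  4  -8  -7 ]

2

First compute MA:
[[ 52,  28, 107],
 [ 48, -32,  12],
 [-56,  24, -34],
 [-24,  48,  42]]
Now row reduce the product.
R2 ← R2 − (12/13)·R1: [0, -752/13, -1128/13]
R3 ← R3 + (14/13)·R1: [0, 704/13, 1056/13]
R4 ← R4 + (6/13)·R1: [0, 792/13, 1188/13]
R3 ← R3 + (44/47)·R2: [0, 0, 0]
R4 ← R4 + (99/94)·R2: [0, 0, 0]
2 nonzero rows, so rank(MA) = 2.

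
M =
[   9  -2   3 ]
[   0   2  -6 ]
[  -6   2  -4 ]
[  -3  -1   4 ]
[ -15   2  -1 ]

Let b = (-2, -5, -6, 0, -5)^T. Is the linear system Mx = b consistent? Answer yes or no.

no

Row reduce the augmented matrix [M | b].
R3 ← R3 + (2/3)·R1: [0, 2/3, -2, -22/3]
R4 ← R4 + (1/3)·R1: [0, -5/3, 5, -2/3]
R5 ← R5 + (5/3)·R1: [0, -4/3, 4, -25/3]
R3 ← R3 − (1/3)·R2: [0, 0, 0, -17/3]
R4 ← R4 + (5/6)·R2: [0, 0, 0, -29/6]
R5 ← R5 + (2/3)·R2: [0, 0, 0, -35/3]
R4 ← R4 − (29/34)·R3: [0, 0, 0, 0]
R5 ← R5 − (35/17)·R3: [0, 0, 0, 0]
The echelon form has 3 nonzero rows; the last pivot sits in the augmented column, so rank(M) = 2 but rank([M|b]) = 3.
Since the ranks differ, the system is inconsistent.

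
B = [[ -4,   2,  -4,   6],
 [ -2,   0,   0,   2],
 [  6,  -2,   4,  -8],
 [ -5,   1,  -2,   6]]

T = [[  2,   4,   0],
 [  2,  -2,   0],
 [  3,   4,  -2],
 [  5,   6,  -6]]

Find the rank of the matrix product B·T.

2

First compute BT:
[[ 14,   0, -28],
 [  6,   4, -12],
 [-20,  -4,  40],
 [ 16,   6, -32]]
Now row reduce the product.
R2 ← R2 − (3/7)·R1: [0, 4, 0]
R3 ← R3 + (10/7)·R1: [0, -4, 0]
R4 ← R4 − (8/7)·R1: [0, 6, 0]
R3 ← R3 + R2: [0, 0, 0]
R4 ← R4 − (3/2)·R2: [0, 0, 0]
2 nonzero rows, so rank(BT) = 2.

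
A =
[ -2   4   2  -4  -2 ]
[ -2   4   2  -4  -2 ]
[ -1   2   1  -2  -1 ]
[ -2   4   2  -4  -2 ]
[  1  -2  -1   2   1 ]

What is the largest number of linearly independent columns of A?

Row reduce to echelon form.
R2 ← R2 − R1: [0, 0, 0, 0, 0]
R3 ← R3 − (1/2)·R1: [0, 0, 0, 0, 0]
R4 ← R4 − R1: [0, 0, 0, 0, 0]
R5 ← R5 + (1/2)·R1: [0, 0, 0, 0, 0]
Echelon form has 1 nonzero row, so rank(A) = 1.
The rank gives the maximum number of linearly independent columns: 1.

1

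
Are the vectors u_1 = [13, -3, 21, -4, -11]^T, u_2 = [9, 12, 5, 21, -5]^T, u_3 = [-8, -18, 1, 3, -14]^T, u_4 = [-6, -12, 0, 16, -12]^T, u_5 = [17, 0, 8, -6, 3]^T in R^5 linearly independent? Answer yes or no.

yes

Form the matrix with these vectors as rows and row reduce.
R2 ← R2 − (9/13)·R1: [0, 183/13, -124/13, 309/13, 34/13]
R3 ← R3 + (8/13)·R1: [0, -258/13, 181/13, 7/13, -270/13]
R4 ← R4 + (6/13)·R1: [0, -174/13, 126/13, 184/13, -222/13]
R5 ← R5 − (17/13)·R1: [0, 51/13, -253/13, -10/13, 226/13]
R3 ← R3 + (86/61)·R2: [0, 0, 29/61, 2077/61, -1042/61]
R4 ← R4 + (58/61)·R2: [0, 0, 38/61, 2242/61, -890/61]
R5 ← R5 − (17/61)·R2: [0, 0, -1025/61, -451/61, 1016/61]
R4 ← R4 − (38/29)·R3: [0, 0, 0, -228/29, 226/29]
R5 ← R5 + (1025/29)·R3: [0, 0, 0, 34686/29, -17026/29]
R5 ← R5 + (5781/38)·R4: [0, 0, 0, 0, 11371/19]
5 nonzero rows, so the 5 vectors span a space of dimension 5.
Since 5 = 5, the vectors are linearly independent.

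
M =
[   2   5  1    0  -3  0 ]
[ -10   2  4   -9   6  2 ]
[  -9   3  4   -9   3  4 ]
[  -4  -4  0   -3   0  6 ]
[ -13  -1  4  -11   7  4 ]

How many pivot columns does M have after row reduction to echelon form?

4

Row reduce to echelon form.
R2 ← R2 + (5)·R1: [0, 27, 9, -9, -9, 2]
R3 ← R3 + (9/2)·R1: [0, 51/2, 17/2, -9, -21/2, 4]
R4 ← R4 + (2)·R1: [0, 6, 2, -3, -6, 6]
R5 ← R5 + (13/2)·R1: [0, 63/2, 21/2, -11, -25/2, 4]
R3 ← R3 − (17/18)·R2: [0, 0, 0, -1/2, -2, 19/9]
R4 ← R4 − (2/9)·R2: [0, 0, 0, -1, -4, 50/9]
R5 ← R5 − (7/6)·R2: [0, 0, 0, -1/2, -2, 5/3]
R4 ← R4 − (2)·R3: [0, 0, 0, 0, 0, 4/3]
R5 ← R5 − R3: [0, 0, 0, 0, 0, -4/9]
R5 ← R5 + (1/3)·R4: [0, 0, 0, 0, 0, 0]
Echelon form has 4 nonzero rows, so rank(M) = 4.
Each nonzero row contributes one pivot column: 4 pivot columns.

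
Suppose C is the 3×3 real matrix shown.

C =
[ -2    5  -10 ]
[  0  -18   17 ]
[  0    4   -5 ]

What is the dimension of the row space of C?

Row reduce to echelon form.
R3 ← R3 + (2/9)·R2: [0, 0, -11/9]
Echelon form has 3 nonzero rows, so rank(C) = 3.
The row space has dimension equal to the rank: 3.

3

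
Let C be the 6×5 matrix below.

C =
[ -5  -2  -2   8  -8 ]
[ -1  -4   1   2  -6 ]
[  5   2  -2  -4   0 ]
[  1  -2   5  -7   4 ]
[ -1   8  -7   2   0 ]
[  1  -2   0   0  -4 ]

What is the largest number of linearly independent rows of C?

4

Row reduce to echelon form.
R2 ← R2 − (1/5)·R1: [0, -18/5, 7/5, 2/5, -22/5]
R3 ← R3 + R1: [0, 0, -4, 4, -8]
R4 ← R4 + (1/5)·R1: [0, -12/5, 23/5, -27/5, 12/5]
R5 ← R5 − (1/5)·R1: [0, 42/5, -33/5, 2/5, 8/5]
R6 ← R6 + (1/5)·R1: [0, -12/5, -2/5, 8/5, -28/5]
R4 ← R4 − (2/3)·R2: [0, 0, 11/3, -17/3, 16/3]
R5 ← R5 + (7/3)·R2: [0, 0, -10/3, 4/3, -26/3]
R6 ← R6 − (2/3)·R2: [0, 0, -4/3, 4/3, -8/3]
R4 ← R4 + (11/12)·R3: [0, 0, 0, -2, -2]
R5 ← R5 − (5/6)·R3: [0, 0, 0, -2, -2]
R6 ← R6 − (1/3)·R3: [0, 0, 0, 0, 0]
R5 ← R5 − R4: [0, 0, 0, 0, 0]
Echelon form has 4 nonzero rows, so rank(C) = 4.
The rank gives the maximum number of linearly independent rows: 4.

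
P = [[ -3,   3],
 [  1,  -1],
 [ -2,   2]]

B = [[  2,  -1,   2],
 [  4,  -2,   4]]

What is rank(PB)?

1

First compute PB:
[[  6,  -3,   6],
 [ -2,   1,  -2],
 [  4,  -2,   4]]
Now row reduce the product.
R2 ← R2 + (1/3)·R1: [0, 0, 0]
R3 ← R3 − (2/3)·R1: [0, 0, 0]
1 nonzero row, so rank(PB) = 1.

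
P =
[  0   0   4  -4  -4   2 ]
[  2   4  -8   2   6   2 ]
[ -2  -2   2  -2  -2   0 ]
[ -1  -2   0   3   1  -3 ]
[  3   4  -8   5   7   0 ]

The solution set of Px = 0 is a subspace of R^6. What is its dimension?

3

Row reduce to echelon form.
Swap R1 ↔ R2
R3 ← R3 + R1: [0, 2, -6, 0, 4, 2]
R4 ← R4 + (1/2)·R1: [0, 0, -4, 4, 4, -2]
R5 ← R5 − (3/2)·R1: [0, -2, 4, 2, -2, -3]
Swap R2 ↔ R3
R5 ← R5 + R2: [0, 0, -2, 2, 2, -1]
R4 ← R4 + R3: [0, 0, 0, 0, 0, 0]
R5 ← R5 + (1/2)·R3: [0, 0, 0, 0, 0, 0]
3 nonzero rows, so rank(P) = 3.
P has 6 columns; by rank–nullity, nullity = 6 − 3 = 3.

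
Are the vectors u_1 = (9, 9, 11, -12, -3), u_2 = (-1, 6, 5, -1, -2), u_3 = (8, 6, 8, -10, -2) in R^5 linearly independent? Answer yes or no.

Form the matrix with these vectors as rows and row reduce.
R2 ← R2 + (1/9)·R1: [0, 7, 56/9, -7/3, -7/3]
R3 ← R3 − (8/9)·R1: [0, -2, -16/9, 2/3, 2/3]
R3 ← R3 + (2/7)·R2: [0, 0, 0, 0, 0]
2 nonzero rows, so the 3 vectors span a space of dimension 2.
Since 2 < 3, the vectors are linearly dependent.

no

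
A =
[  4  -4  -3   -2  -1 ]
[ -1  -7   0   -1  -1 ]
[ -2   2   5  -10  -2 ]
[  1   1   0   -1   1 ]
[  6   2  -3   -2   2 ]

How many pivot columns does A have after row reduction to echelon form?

Row reduce to echelon form.
R2 ← R2 + (1/4)·R1: [0, -8, -3/4, -3/2, -5/4]
R3 ← R3 + (1/2)·R1: [0, 0, 7/2, -11, -5/2]
R4 ← R4 − (1/4)·R1: [0, 2, 3/4, -1/2, 5/4]
R5 ← R5 − (3/2)·R1: [0, 8, 3/2, 1, 7/2]
R4 ← R4 + (1/4)·R2: [0, 0, 9/16, -7/8, 15/16]
R5 ← R5 + R2: [0, 0, 3/4, -1/2, 9/4]
R4 ← R4 − (9/56)·R3: [0, 0, 0, 25/28, 75/56]
R5 ← R5 − (3/14)·R3: [0, 0, 0, 13/7, 39/14]
R5 ← R5 − (52/25)·R4: [0, 0, 0, 0, 0]
Echelon form has 4 nonzero rows, so rank(A) = 4.
Each nonzero row contributes one pivot column: 4 pivot columns.

4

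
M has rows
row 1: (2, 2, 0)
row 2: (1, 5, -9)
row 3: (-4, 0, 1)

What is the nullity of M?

Row reduce to echelon form.
R2 ← R2 − (1/2)·R1: [0, 4, -9]
R3 ← R3 + (2)·R1: [0, 4, 1]
R3 ← R3 − R2: [0, 0, 10]
3 nonzero rows, so rank(M) = 3.
M has 3 columns; by rank–nullity, nullity = 3 − 3 = 0.

0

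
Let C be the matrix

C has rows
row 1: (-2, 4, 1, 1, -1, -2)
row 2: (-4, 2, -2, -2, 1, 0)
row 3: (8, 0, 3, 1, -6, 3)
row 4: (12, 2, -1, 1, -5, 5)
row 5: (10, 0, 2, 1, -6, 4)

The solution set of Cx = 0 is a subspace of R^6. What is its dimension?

Row reduce to echelon form.
R2 ← R2 − (2)·R1: [0, -6, -4, -4, 3, 4]
R3 ← R3 + (4)·R1: [0, 16, 7, 5, -10, -5]
R4 ← R4 + (6)·R1: [0, 26, 5, 7, -11, -7]
R5 ← R5 + (5)·R1: [0, 20, 7, 6, -11, -6]
R3 ← R3 + (8/3)·R2: [0, 0, -11/3, -17/3, -2, 17/3]
R4 ← R4 + (13/3)·R2: [0, 0, -37/3, -31/3, 2, 31/3]
R5 ← R5 + (10/3)·R2: [0, 0, -19/3, -22/3, -1, 22/3]
R4 ← R4 − (37/11)·R3: [0, 0, 0, 96/11, 96/11, -96/11]
R5 ← R5 − (19/11)·R3: [0, 0, 0, 27/11, 27/11, -27/11]
R5 ← R5 − (9/32)·R4: [0, 0, 0, 0, 0, 0]
4 nonzero rows, so rank(C) = 4.
C has 6 columns; by rank–nullity, nullity = 6 − 4 = 2.

2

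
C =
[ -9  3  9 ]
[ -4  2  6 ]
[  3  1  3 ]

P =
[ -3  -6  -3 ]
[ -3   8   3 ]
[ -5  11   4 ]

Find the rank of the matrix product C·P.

First compute CP:
[[-27, 177,  72],
 [-24, 106,  42],
 [-27,  23,   6]]
Now row reduce the product.
R2 ← R2 − (8/9)·R1: [0, -154/3, -22]
R3 ← R3 − R1: [0, -154, -66]
R3 ← R3 − (3)·R2: [0, 0, 0]
2 nonzero rows, so rank(CP) = 2.

2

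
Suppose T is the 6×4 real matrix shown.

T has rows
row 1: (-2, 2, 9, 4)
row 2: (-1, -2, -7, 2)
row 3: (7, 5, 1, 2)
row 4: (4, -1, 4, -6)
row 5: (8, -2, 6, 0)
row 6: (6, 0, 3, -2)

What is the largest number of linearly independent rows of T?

4

Row reduce to echelon form.
R2 ← R2 − (1/2)·R1: [0, -3, -23/2, 0]
R3 ← R3 + (7/2)·R1: [0, 12, 65/2, 16]
R4 ← R4 + (2)·R1: [0, 3, 22, 2]
R5 ← R5 + (4)·R1: [0, 6, 42, 16]
R6 ← R6 + (3)·R1: [0, 6, 30, 10]
R3 ← R3 + (4)·R2: [0, 0, -27/2, 16]
R4 ← R4 + R2: [0, 0, 21/2, 2]
R5 ← R5 + (2)·R2: [0, 0, 19, 16]
R6 ← R6 + (2)·R2: [0, 0, 7, 10]
R4 ← R4 + (7/9)·R3: [0, 0, 0, 130/9]
R5 ← R5 + (38/27)·R3: [0, 0, 0, 1040/27]
R6 ← R6 + (14/27)·R3: [0, 0, 0, 494/27]
R5 ← R5 − (8/3)·R4: [0, 0, 0, 0]
R6 ← R6 − (19/15)·R4: [0, 0, 0, 0]
Echelon form has 4 nonzero rows, so rank(T) = 4.
The rank gives the maximum number of linearly independent rows: 4.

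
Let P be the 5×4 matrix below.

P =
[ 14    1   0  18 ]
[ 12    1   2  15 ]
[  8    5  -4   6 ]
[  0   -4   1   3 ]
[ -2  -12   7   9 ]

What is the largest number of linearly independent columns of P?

Row reduce to echelon form.
R2 ← R2 − (6/7)·R1: [0, 1/7, 2, -3/7]
R3 ← R3 − (4/7)·R1: [0, 31/7, -4, -30/7]
R5 ← R5 + (1/7)·R1: [0, -83/7, 7, 81/7]
R3 ← R3 − (31)·R2: [0, 0, -66, 9]
R4 ← R4 + (28)·R2: [0, 0, 57, -9]
R5 ← R5 + (83)·R2: [0, 0, 173, -24]
R4 ← R4 + (19/22)·R3: [0, 0, 0, -27/22]
R5 ← R5 + (173/66)·R3: [0, 0, 0, -9/22]
R5 ← R5 − (1/3)·R4: [0, 0, 0, 0]
Echelon form has 4 nonzero rows, so rank(P) = 4.
The rank gives the maximum number of linearly independent columns: 4.

4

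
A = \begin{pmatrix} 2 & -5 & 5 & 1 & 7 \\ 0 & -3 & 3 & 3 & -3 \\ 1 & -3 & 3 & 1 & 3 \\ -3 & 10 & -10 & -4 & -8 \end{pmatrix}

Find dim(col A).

2

Row reduce to echelon form.
R3 ← R3 − (1/2)·R1: [0, -1/2, 1/2, 1/2, -1/2]
R4 ← R4 + (3/2)·R1: [0, 5/2, -5/2, -5/2, 5/2]
R3 ← R3 − (1/6)·R2: [0, 0, 0, 0, 0]
R4 ← R4 + (5/6)·R2: [0, 0, 0, 0, 0]
Echelon form has 2 nonzero rows, so rank(A) = 2.
The column space has dimension equal to the rank: 2.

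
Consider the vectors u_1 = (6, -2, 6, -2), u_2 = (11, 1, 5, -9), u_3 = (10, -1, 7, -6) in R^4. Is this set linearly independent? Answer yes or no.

no

Form the matrix with these vectors as rows and row reduce.
R2 ← R2 − (11/6)·R1: [0, 14/3, -6, -16/3]
R3 ← R3 − (5/3)·R1: [0, 7/3, -3, -8/3]
R3 ← R3 − (1/2)·R2: [0, 0, 0, 0]
2 nonzero rows, so the 3 vectors span a space of dimension 2.
Since 2 < 3, the vectors are linearly dependent.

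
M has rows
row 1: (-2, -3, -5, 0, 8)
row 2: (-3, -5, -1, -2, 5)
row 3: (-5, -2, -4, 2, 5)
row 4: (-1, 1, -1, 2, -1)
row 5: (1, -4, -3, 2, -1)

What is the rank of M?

Row reduce to echelon form.
R2 ← R2 − (3/2)·R1: [0, -1/2, 13/2, -2, -7]
R3 ← R3 − (5/2)·R1: [0, 11/2, 17/2, 2, -15]
R4 ← R4 − (1/2)·R1: [0, 5/2, 3/2, 2, -5]
R5 ← R5 + (1/2)·R1: [0, -11/2, -11/2, 2, 3]
R3 ← R3 + (11)·R2: [0, 0, 80, -20, -92]
R4 ← R4 + (5)·R2: [0, 0, 34, -8, -40]
R5 ← R5 − (11)·R2: [0, 0, -77, 24, 80]
R4 ← R4 − (17/40)·R3: [0, 0, 0, 1/2, -9/10]
R5 ← R5 + (77/80)·R3: [0, 0, 0, 19/4, -171/20]
R5 ← R5 − (19/2)·R4: [0, 0, 0, 0, 0]
Echelon form has 4 nonzero rows, so rank(M) = 4.

4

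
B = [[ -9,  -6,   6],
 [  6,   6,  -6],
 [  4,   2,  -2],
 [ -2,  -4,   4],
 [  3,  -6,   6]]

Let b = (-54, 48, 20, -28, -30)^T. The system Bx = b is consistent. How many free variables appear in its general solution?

1

Row reduce the augmented matrix [B | b].
R2 ← R2 + (2/3)·R1: [0, 2, -2, 12]
R3 ← R3 + (4/9)·R1: [0, -2/3, 2/3, -4]
R4 ← R4 − (2/9)·R1: [0, -8/3, 8/3, -16]
R5 ← R5 + (1/3)·R1: [0, -8, 8, -48]
R3 ← R3 + (1/3)·R2: [0, 0, 0, 0]
R4 ← R4 + (4/3)·R2: [0, 0, 0, 0]
R5 ← R5 + (4)·R2: [0, 0, 0, 0]
The echelon form has 2 nonzero rows, and every pivot lies in the first 3 columns, so rank(B) = rank([B|b]) = 2.
The system is consistent.
Free variables = (unknowns) − (rank) = 3 − 2 = 1.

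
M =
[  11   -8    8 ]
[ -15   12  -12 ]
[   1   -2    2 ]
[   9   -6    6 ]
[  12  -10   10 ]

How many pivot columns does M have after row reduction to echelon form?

2

Row reduce to echelon form.
R2 ← R2 + (15/11)·R1: [0, 12/11, -12/11]
R3 ← R3 − (1/11)·R1: [0, -14/11, 14/11]
R4 ← R4 − (9/11)·R1: [0, 6/11, -6/11]
R5 ← R5 − (12/11)·R1: [0, -14/11, 14/11]
R3 ← R3 + (7/6)·R2: [0, 0, 0]
R4 ← R4 − (1/2)·R2: [0, 0, 0]
R5 ← R5 + (7/6)·R2: [0, 0, 0]
Echelon form has 2 nonzero rows, so rank(M) = 2.
Each nonzero row contributes one pivot column: 2 pivot columns.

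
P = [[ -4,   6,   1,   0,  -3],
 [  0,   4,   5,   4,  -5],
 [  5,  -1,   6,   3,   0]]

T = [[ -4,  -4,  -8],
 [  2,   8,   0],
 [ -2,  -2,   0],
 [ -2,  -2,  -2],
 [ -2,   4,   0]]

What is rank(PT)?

First compute PT:
[[ 32,  50,  32],
 [  0,  -6,  -8],
 [-40, -46, -46]]
Now row reduce the product.
R3 ← R3 + (5/4)·R1: [0, 33/2, -6]
R3 ← R3 + (11/4)·R2: [0, 0, -28]
3 nonzero rows, so rank(PT) = 3.

3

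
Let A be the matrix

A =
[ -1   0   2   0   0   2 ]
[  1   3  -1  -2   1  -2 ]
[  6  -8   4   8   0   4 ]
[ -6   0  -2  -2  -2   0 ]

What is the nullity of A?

3

Row reduce to echelon form.
R2 ← R2 + R1: [0, 3, 1, -2, 1, 0]
R3 ← R3 + (6)·R1: [0, -8, 16, 8, 0, 16]
R4 ← R4 − (6)·R1: [0, 0, -14, -2, -2, -12]
R3 ← R3 + (8/3)·R2: [0, 0, 56/3, 8/3, 8/3, 16]
R4 ← R4 + (3/4)·R3: [0, 0, 0, 0, 0, 0]
3 nonzero rows, so rank(A) = 3.
A has 6 columns; by rank–nullity, nullity = 6 − 3 = 3.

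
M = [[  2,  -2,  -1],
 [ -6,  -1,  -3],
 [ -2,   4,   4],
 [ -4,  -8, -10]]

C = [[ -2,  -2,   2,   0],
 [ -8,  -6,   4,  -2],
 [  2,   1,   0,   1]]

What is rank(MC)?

First compute MC:
[[ 10,   7,  -4,   3],
 [ 14,  15, -16,  -1],
 [-20, -16,  12,  -4],
 [ 52,  46, -40,   6]]
Now row reduce the product.
R2 ← R2 − (7/5)·R1: [0, 26/5, -52/5, -26/5]
R3 ← R3 + (2)·R1: [0, -2, 4, 2]
R4 ← R4 − (26/5)·R1: [0, 48/5, -96/5, -48/5]
R3 ← R3 + (5/13)·R2: [0, 0, 0, 0]
R4 ← R4 − (24/13)·R2: [0, 0, 0, 0]
2 nonzero rows, so rank(MC) = 2.

2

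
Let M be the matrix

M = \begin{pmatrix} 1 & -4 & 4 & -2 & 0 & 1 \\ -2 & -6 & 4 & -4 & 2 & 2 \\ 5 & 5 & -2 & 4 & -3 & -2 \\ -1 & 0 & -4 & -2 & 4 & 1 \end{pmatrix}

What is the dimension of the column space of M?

3

Row reduce to echelon form.
R2 ← R2 + (2)·R1: [0, -14, 12, -8, 2, 4]
R3 ← R3 − (5)·R1: [0, 25, -22, 14, -3, -7]
R4 ← R4 + R1: [0, -4, 0, -4, 4, 2]
R3 ← R3 + (25/14)·R2: [0, 0, -4/7, -2/7, 4/7, 1/7]
R4 ← R4 − (2/7)·R2: [0, 0, -24/7, -12/7, 24/7, 6/7]
R4 ← R4 − (6)·R3: [0, 0, 0, 0, 0, 0]
Echelon form has 3 nonzero rows, so rank(M) = 3.
The column space has dimension equal to the rank: 3.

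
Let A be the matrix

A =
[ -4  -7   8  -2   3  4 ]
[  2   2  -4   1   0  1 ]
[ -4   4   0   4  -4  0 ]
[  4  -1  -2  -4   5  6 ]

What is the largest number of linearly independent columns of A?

4

Row reduce to echelon form.
R2 ← R2 + (1/2)·R1: [0, -3/2, 0, 0, 3/2, 3]
R3 ← R3 − R1: [0, 11, -8, 6, -7, -4]
R4 ← R4 + R1: [0, -8, 6, -6, 8, 10]
R3 ← R3 + (22/3)·R2: [0, 0, -8, 6, 4, 18]
R4 ← R4 − (16/3)·R2: [0, 0, 6, -6, 0, -6]
R4 ← R4 + (3/4)·R3: [0, 0, 0, -3/2, 3, 15/2]
Echelon form has 4 nonzero rows, so rank(A) = 4.
The rank gives the maximum number of linearly independent columns: 4.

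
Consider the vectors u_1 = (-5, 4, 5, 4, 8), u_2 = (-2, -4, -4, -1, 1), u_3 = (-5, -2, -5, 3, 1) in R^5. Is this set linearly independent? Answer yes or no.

Form the matrix with these vectors as rows and row reduce.
R2 ← R2 − (2/5)·R1: [0, -28/5, -6, -13/5, -11/5]
R3 ← R3 − R1: [0, -6, -10, -1, -7]
R3 ← R3 − (15/14)·R2: [0, 0, -25/7, 25/14, -65/14]
3 nonzero rows, so the 3 vectors span a space of dimension 3.
Since 3 = 3, the vectors are linearly independent.

yes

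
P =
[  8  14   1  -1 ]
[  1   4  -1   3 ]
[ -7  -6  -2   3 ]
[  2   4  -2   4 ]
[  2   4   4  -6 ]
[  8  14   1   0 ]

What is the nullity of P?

0

Row reduce to echelon form.
R2 ← R2 − (1/8)·R1: [0, 9/4, -9/8, 25/8]
R3 ← R3 + (7/8)·R1: [0, 25/4, -9/8, 17/8]
R4 ← R4 − (1/4)·R1: [0, 1/2, -9/4, 17/4]
R5 ← R5 − (1/4)·R1: [0, 1/2, 15/4, -23/4]
R6 ← R6 − R1: [0, 0, 0, 1]
R3 ← R3 − (25/9)·R2: [0, 0, 2, -59/9]
R4 ← R4 − (2/9)·R2: [0, 0, -2, 32/9]
R5 ← R5 − (2/9)·R2: [0, 0, 4, -58/9]
R4 ← R4 + R3: [0, 0, 0, -3]
R5 ← R5 − (2)·R3: [0, 0, 0, 20/3]
R5 ← R5 + (20/9)·R4: [0, 0, 0, 0]
R6 ← R6 + (1/3)·R4: [0, 0, 0, 0]
4 nonzero rows, so rank(P) = 4.
P has 4 columns; by rank–nullity, nullity = 4 − 4 = 0.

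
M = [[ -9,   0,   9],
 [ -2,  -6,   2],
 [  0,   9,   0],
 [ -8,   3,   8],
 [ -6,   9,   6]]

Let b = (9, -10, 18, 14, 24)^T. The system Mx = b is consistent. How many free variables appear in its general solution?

Row reduce the augmented matrix [M | b].
R2 ← R2 − (2/9)·R1: [0, -6, 0, -12]
R4 ← R4 − (8/9)·R1: [0, 3, 0, 6]
R5 ← R5 − (2/3)·R1: [0, 9, 0, 18]
R3 ← R3 + (3/2)·R2: [0, 0, 0, 0]
R4 ← R4 + (1/2)·R2: [0, 0, 0, 0]
R5 ← R5 + (3/2)·R2: [0, 0, 0, 0]
The echelon form has 2 nonzero rows, and every pivot lies in the first 3 columns, so rank(M) = rank([M|b]) = 2.
The system is consistent.
Free variables = (unknowns) − (rank) = 3 − 2 = 1.

1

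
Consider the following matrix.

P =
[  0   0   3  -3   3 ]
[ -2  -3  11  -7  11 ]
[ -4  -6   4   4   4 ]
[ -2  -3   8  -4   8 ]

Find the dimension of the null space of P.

3

Row reduce to echelon form.
Swap R1 ↔ R2
R3 ← R3 − (2)·R1: [0, 0, -18, 18, -18]
R4 ← R4 − R1: [0, 0, -3, 3, -3]
R3 ← R3 + (6)·R2: [0, 0, 0, 0, 0]
R4 ← R4 + R2: [0, 0, 0, 0, 0]
2 nonzero rows, so rank(P) = 2.
P has 5 columns; by rank–nullity, nullity = 5 − 2 = 3.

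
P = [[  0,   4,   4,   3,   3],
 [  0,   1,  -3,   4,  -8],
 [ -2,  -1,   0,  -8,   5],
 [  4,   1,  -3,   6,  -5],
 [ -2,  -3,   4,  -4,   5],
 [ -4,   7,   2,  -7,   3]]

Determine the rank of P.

5

Row reduce to echelon form.
Swap R1 ↔ R3
R4 ← R4 + (2)·R1: [0, -1, -3, -10, 5]
R5 ← R5 − R1: [0, -2, 4, 4, 0]
R6 ← R6 − (2)·R1: [0, 9, 2, 9, -7]
R3 ← R3 − (4)·R2: [0, 0, 16, -13, 35]
R4 ← R4 + R2: [0, 0, -6, -6, -3]
R5 ← R5 + (2)·R2: [0, 0, -2, 12, -16]
R6 ← R6 − (9)·R2: [0, 0, 29, -27, 65]
R4 ← R4 + (3/8)·R3: [0, 0, 0, -87/8, 81/8]
R5 ← R5 + (1/8)·R3: [0, 0, 0, 83/8, -93/8]
R6 ← R6 − (29/16)·R3: [0, 0, 0, -55/16, 25/16]
R5 ← R5 + (83/87)·R4: [0, 0, 0, 0, -57/29]
R6 ← R6 − (55/174)·R4: [0, 0, 0, 0, -95/58]
R6 ← R6 − (5/6)·R5: [0, 0, 0, 0, 0]
Echelon form has 5 nonzero rows, so rank(P) = 5.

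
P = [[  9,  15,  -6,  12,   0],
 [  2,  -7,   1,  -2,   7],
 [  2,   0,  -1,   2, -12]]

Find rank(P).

Row reduce to echelon form.
R2 ← R2 − (2/9)·R1: [0, -31/3, 7/3, -14/3, 7]
R3 ← R3 − (2/9)·R1: [0, -10/3, 1/3, -2/3, -12]
R3 ← R3 − (10/31)·R2: [0, 0, -13/31, 26/31, -442/31]
Echelon form has 3 nonzero rows, so rank(P) = 3.

3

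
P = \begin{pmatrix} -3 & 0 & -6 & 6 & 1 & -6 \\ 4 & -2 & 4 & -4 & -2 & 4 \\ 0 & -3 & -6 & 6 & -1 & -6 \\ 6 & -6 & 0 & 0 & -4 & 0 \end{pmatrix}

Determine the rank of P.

Row reduce to echelon form.
R2 ← R2 + (4/3)·R1: [0, -2, -4, 4, -2/3, -4]
R4 ← R4 + (2)·R1: [0, -6, -12, 12, -2, -12]
R3 ← R3 − (3/2)·R2: [0, 0, 0, 0, 0, 0]
R4 ← R4 − (3)·R2: [0, 0, 0, 0, 0, 0]
Echelon form has 2 nonzero rows, so rank(P) = 2.

2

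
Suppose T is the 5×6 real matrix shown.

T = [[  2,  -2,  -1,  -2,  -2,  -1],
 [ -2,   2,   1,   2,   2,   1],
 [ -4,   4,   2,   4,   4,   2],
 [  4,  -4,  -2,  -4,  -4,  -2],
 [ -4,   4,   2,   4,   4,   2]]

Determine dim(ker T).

Row reduce to echelon form.
R2 ← R2 + R1: [0, 0, 0, 0, 0, 0]
R3 ← R3 + (2)·R1: [0, 0, 0, 0, 0, 0]
R4 ← R4 − (2)·R1: [0, 0, 0, 0, 0, 0]
R5 ← R5 + (2)·R1: [0, 0, 0, 0, 0, 0]
1 nonzero row, so rank(T) = 1.
T has 6 columns; by rank–nullity, nullity = 6 − 1 = 5.

5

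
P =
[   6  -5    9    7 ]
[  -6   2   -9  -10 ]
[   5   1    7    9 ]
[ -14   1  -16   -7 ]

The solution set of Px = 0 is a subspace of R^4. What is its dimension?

Row reduce to echelon form.
R2 ← R2 + R1: [0, -3, 0, -3]
R3 ← R3 − (5/6)·R1: [0, 31/6, -1/2, 19/6]
R4 ← R4 + (7/3)·R1: [0, -32/3, 5, 28/3]
R3 ← R3 + (31/18)·R2: [0, 0, -1/2, -2]
R4 ← R4 − (32/9)·R2: [0, 0, 5, 20]
R4 ← R4 + (10)·R3: [0, 0, 0, 0]
3 nonzero rows, so rank(P) = 3.
P has 4 columns; by rank–nullity, nullity = 4 − 3 = 1.

1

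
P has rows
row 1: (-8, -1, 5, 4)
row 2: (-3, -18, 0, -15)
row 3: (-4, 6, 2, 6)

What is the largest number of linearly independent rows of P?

3

Row reduce to echelon form.
R2 ← R2 − (3/8)·R1: [0, -141/8, -15/8, -33/2]
R3 ← R3 − (1/2)·R1: [0, 13/2, -1/2, 4]
R3 ← R3 + (52/141)·R2: [0, 0, -56/47, -98/47]
Echelon form has 3 nonzero rows, so rank(P) = 3.
The rank gives the maximum number of linearly independent rows: 3.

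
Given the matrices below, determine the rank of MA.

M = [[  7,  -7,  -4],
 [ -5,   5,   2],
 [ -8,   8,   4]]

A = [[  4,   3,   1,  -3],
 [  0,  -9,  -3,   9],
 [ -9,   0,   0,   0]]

First compute MA:
[[ 64,  84,  28, -84],
 [-38, -60, -20,  60],
 [-68, -96, -32,  96]]
Now row reduce the product.
R2 ← R2 + (19/32)·R1: [0, -81/8, -27/8, 81/8]
R3 ← R3 + (17/16)·R1: [0, -27/4, -9/4, 27/4]
R3 ← R3 − (2/3)·R2: [0, 0, 0, 0]
2 nonzero rows, so rank(MA) = 2.

2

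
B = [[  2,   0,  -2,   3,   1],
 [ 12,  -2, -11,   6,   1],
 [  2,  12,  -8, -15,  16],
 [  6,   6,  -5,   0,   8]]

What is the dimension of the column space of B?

Row reduce to echelon form.
R2 ← R2 − (6)·R1: [0, -2, 1, -12, -5]
R3 ← R3 − R1: [0, 12, -6, -18, 15]
R4 ← R4 − (3)·R1: [0, 6, 1, -9, 5]
R3 ← R3 + (6)·R2: [0, 0, 0, -90, -15]
R4 ← R4 + (3)·R2: [0, 0, 4, -45, -10]
Swap R3 ↔ R4
Echelon form has 4 nonzero rows, so rank(B) = 4.
The column space has dimension equal to the rank: 4.

4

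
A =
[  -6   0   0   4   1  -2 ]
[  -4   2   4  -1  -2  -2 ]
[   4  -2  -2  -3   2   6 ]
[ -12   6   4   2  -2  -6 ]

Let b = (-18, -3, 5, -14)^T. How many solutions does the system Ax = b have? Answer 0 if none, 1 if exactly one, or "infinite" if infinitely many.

Row reduce the augmented matrix [A | b].
R2 ← R2 − (2/3)·R1: [0, 2, 4, -11/3, -8/3, -2/3, 9]
R3 ← R3 + (2/3)·R1: [0, -2, -2, -1/3, 8/3, 14/3, -7]
R4 ← R4 − (2)·R1: [0, 6, 4, -6, -4, -2, 22]
R3 ← R3 + R2: [0, 0, 2, -4, 0, 4, 2]
R4 ← R4 − (3)·R2: [0, 0, -8, 5, 4, 0, -5]
R4 ← R4 + (4)·R3: [0, 0, 0, -11, 4, 16, 3]
The echelon form has 4 nonzero rows, and every pivot lies in the first 6 columns, so rank(A) = rank([A|b]) = 4.
The system is consistent.
rank = 4 < 6 unknowns, so there are infinitely many solutions.

infinite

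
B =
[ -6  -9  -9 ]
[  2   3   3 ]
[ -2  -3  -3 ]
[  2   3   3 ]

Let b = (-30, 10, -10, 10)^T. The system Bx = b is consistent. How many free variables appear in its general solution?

2

Row reduce the augmented matrix [B | b].
R2 ← R2 + (1/3)·R1: [0, 0, 0, 0]
R3 ← R3 − (1/3)·R1: [0, 0, 0, 0]
R4 ← R4 + (1/3)·R1: [0, 0, 0, 0]
The echelon form has 1 nonzero rows, and every pivot lies in the first 3 columns, so rank(B) = rank([B|b]) = 1.
The system is consistent.
Free variables = (unknowns) − (rank) = 3 − 1 = 2.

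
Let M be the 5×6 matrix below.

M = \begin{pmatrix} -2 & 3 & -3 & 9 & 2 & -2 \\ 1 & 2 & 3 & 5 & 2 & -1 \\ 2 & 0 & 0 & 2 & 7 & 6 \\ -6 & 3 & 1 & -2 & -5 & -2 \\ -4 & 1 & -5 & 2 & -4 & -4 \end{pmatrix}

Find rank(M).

4

Row reduce to echelon form.
R2 ← R2 + (1/2)·R1: [0, 7/2, 3/2, 19/2, 3, -2]
R3 ← R3 + R1: [0, 3, -3, 11, 9, 4]
R4 ← R4 − (3)·R1: [0, -6, 10, -29, -11, 4]
R5 ← R5 − (2)·R1: [0, -5, 1, -16, -8, 0]
R3 ← R3 − (6/7)·R2: [0, 0, -30/7, 20/7, 45/7, 40/7]
R4 ← R4 + (12/7)·R2: [0, 0, 88/7, -89/7, -41/7, 4/7]
R5 ← R5 + (10/7)·R2: [0, 0, 22/7, -17/7, -26/7, -20/7]
R4 ← R4 + (44/15)·R3: [0, 0, 0, -13/3, 13, 52/3]
R5 ← R5 + (11/15)·R3: [0, 0, 0, -1/3, 1, 4/3]
R5 ← R5 − (1/13)·R4: [0, 0, 0, 0, 0, 0]
Echelon form has 4 nonzero rows, so rank(M) = 4.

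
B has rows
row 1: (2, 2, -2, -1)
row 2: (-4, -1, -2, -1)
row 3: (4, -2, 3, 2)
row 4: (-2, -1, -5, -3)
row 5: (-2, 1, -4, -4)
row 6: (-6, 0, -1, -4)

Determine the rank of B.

Row reduce to echelon form.
R2 ← R2 + (2)·R1: [0, 3, -6, -3]
R3 ← R3 − (2)·R1: [0, -6, 7, 4]
R4 ← R4 + R1: [0, 1, -7, -4]
R5 ← R5 + R1: [0, 3, -6, -5]
R6 ← R6 + (3)·R1: [0, 6, -7, -7]
R3 ← R3 + (2)·R2: [0, 0, -5, -2]
R4 ← R4 − (1/3)·R2: [0, 0, -5, -3]
R5 ← R5 − R2: [0, 0, 0, -2]
R6 ← R6 − (2)·R2: [0, 0, 5, -1]
R4 ← R4 − R3: [0, 0, 0, -1]
R6 ← R6 + R3: [0, 0, 0, -3]
R5 ← R5 − (2)·R4: [0, 0, 0, 0]
R6 ← R6 − (3)·R4: [0, 0, 0, 0]
Echelon form has 4 nonzero rows, so rank(B) = 4.

4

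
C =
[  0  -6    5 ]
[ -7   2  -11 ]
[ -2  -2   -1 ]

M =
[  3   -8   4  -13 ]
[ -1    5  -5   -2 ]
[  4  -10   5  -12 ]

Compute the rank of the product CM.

2

First compute CM:
[[ 26, -80,  55, -48],
 [-67, 176, -93, 219],
 [ -8,  16,  -3,  42]]
Now row reduce the product.
R2 ← R2 + (67/26)·R1: [0, -392/13, 1267/26, 1239/13]
R3 ← R3 + (4/13)·R1: [0, -112/13, 181/13, 354/13]
R3 ← R3 − (2/7)·R2: [0, 0, 0, 0]
2 nonzero rows, so rank(CM) = 2.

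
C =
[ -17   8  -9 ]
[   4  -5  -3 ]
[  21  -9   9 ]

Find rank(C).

Row reduce to echelon form.
R2 ← R2 + (4/17)·R1: [0, -53/17, -87/17]
R3 ← R3 + (21/17)·R1: [0, 15/17, -36/17]
R3 ← R3 + (15/53)·R2: [0, 0, -189/53]
Echelon form has 3 nonzero rows, so rank(C) = 3.

3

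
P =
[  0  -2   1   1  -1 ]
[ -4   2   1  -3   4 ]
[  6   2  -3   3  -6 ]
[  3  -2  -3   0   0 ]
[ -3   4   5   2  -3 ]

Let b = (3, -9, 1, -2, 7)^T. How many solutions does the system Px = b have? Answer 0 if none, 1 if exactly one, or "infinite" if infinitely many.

Row reduce the augmented matrix [P | b].
Swap R1 ↔ R2
R3 ← R3 + (3/2)·R1: [0, 5, -3/2, -3/2, 0, -25/2]
R4 ← R4 + (3/4)·R1: [0, -1/2, -9/4, -9/4, 3, -35/4]
R5 ← R5 − (3/4)·R1: [0, 5/2, 17/4, 17/4, -6, 55/4]
R3 ← R3 + (5/2)·R2: [0, 0, 1, 1, -5/2, -5]
R4 ← R4 − (1/4)·R2: [0, 0, -5/2, -5/2, 13/4, -19/2]
R5 ← R5 + (5/4)·R2: [0, 0, 11/2, 11/2, -29/4, 35/2]
R4 ← R4 + (5/2)·R3: [0, 0, 0, 0, -3, -22]
R5 ← R5 − (11/2)·R3: [0, 0, 0, 0, 13/2, 45]
R5 ← R5 + (13/6)·R4: [0, 0, 0, 0, 0, -8/3]
The echelon form has 5 nonzero rows; the last pivot sits in the augmented column, so rank(P) = 4 but rank([P|b]) = 5.
Since the ranks differ, the system is inconsistent.
It has no solutions.

0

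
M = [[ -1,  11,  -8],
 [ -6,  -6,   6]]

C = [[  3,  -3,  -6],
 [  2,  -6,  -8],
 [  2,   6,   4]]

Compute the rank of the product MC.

2

First compute MC:
[[  3, -111, -114],
 [-18,  90, 108]]
Now row reduce the product.
R2 ← R2 + (6)·R1: [0, -576, -576]
2 nonzero rows, so rank(MC) = 2.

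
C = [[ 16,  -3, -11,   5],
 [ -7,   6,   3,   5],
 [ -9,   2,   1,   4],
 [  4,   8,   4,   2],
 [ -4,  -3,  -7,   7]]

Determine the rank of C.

Row reduce to echelon form.
R2 ← R2 + (7/16)·R1: [0, 75/16, -29/16, 115/16]
R3 ← R3 + (9/16)·R1: [0, 5/16, -83/16, 109/16]
R4 ← R4 − (1/4)·R1: [0, 35/4, 27/4, 3/4]
R5 ← R5 + (1/4)·R1: [0, -15/4, -39/4, 33/4]
R3 ← R3 − (1/15)·R2: [0, 0, -76/15, 19/3]
R4 ← R4 − (28/15)·R2: [0, 0, 152/15, -38/3]
R5 ← R5 + (4/5)·R2: [0, 0, -56/5, 14]
R4 ← R4 + (2)·R3: [0, 0, 0, 0]
R5 ← R5 − (42/19)·R3: [0, 0, 0, 0]
Echelon form has 3 nonzero rows, so rank(C) = 3.

3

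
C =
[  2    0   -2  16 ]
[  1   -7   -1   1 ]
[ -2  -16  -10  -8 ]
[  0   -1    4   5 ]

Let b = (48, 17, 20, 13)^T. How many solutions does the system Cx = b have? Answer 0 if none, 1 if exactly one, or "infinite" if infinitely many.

Row reduce the augmented matrix [C | b].
R2 ← R2 − (1/2)·R1: [0, -7, 0, -7, -7]
R3 ← R3 + R1: [0, -16, -12, 8, 68]
R3 ← R3 − (16/7)·R2: [0, 0, -12, 24, 84]
R4 ← R4 − (1/7)·R2: [0, 0, 4, 6, 14]
R4 ← R4 + (1/3)·R3: [0, 0, 0, 14, 42]
The echelon form has 4 nonzero rows, and every pivot lies in the first 4 columns, so rank(C) = rank([C|b]) = 4.
The system is consistent.
rank = 4 = number of unknowns, so the solution is unique.

1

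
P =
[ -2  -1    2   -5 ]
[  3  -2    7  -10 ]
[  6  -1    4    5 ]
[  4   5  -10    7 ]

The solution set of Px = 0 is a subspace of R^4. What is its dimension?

Row reduce to echelon form.
R2 ← R2 + (3/2)·R1: [0, -7/2, 10, -35/2]
R3 ← R3 + (3)·R1: [0, -4, 10, -10]
R4 ← R4 + (2)·R1: [0, 3, -6, -3]
R3 ← R3 − (8/7)·R2: [0, 0, -10/7, 10]
R4 ← R4 + (6/7)·R2: [0, 0, 18/7, -18]
R4 ← R4 + (9/5)·R3: [0, 0, 0, 0]
3 nonzero rows, so rank(P) = 3.
P has 4 columns; by rank–nullity, nullity = 4 − 3 = 1.

1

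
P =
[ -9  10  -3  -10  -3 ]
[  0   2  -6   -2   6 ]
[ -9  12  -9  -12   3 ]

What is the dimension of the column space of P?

2

Row reduce to echelon form.
R3 ← R3 − R1: [0, 2, -6, -2, 6]
R3 ← R3 − R2: [0, 0, 0, 0, 0]
Echelon form has 2 nonzero rows, so rank(P) = 2.
The column space has dimension equal to the rank: 2.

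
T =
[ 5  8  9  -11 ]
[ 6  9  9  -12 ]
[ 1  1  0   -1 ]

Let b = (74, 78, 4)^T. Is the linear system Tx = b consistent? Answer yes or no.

yes

Row reduce the augmented matrix [T | b].
R2 ← R2 − (6/5)·R1: [0, -3/5, -9/5, 6/5, -54/5]
R3 ← R3 − (1/5)·R1: [0, -3/5, -9/5, 6/5, -54/5]
R3 ← R3 − R2: [0, 0, 0, 0, 0]
The echelon form has 2 nonzero rows, and every pivot lies in the first 4 columns, so rank(T) = rank([T|b]) = 2.
The system is consistent.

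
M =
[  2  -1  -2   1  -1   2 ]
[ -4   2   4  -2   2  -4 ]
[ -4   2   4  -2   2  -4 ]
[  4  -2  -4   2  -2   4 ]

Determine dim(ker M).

5

Row reduce to echelon form.
R2 ← R2 + (2)·R1: [0, 0, 0, 0, 0, 0]
R3 ← R3 + (2)·R1: [0, 0, 0, 0, 0, 0]
R4 ← R4 − (2)·R1: [0, 0, 0, 0, 0, 0]
1 nonzero row, so rank(M) = 1.
M has 6 columns; by rank–nullity, nullity = 6 − 1 = 5.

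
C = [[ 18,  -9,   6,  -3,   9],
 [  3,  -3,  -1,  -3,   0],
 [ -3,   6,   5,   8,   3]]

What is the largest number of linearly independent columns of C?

Row reduce to echelon form.
R2 ← R2 − (1/6)·R1: [0, -3/2, -2, -5/2, -3/2]
R3 ← R3 + (1/6)·R1: [0, 9/2, 6, 15/2, 9/2]
R3 ← R3 + (3)·R2: [0, 0, 0, 0, 0]
Echelon form has 2 nonzero rows, so rank(C) = 2.
The rank gives the maximum number of linearly independent columns: 2.

2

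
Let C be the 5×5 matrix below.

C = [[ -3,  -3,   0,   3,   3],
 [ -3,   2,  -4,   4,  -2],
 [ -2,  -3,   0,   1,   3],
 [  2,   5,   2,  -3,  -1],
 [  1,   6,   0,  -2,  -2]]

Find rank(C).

Row reduce to echelon form.
R2 ← R2 − R1: [0, 5, -4, 1, -5]
R3 ← R3 − (2/3)·R1: [0, -1, 0, -1, 1]
R4 ← R4 + (2/3)·R1: [0, 3, 2, -1, 1]
R5 ← R5 + (1/3)·R1: [0, 5, 0, -1, -1]
R3 ← R3 + (1/5)·R2: [0, 0, -4/5, -4/5, 0]
R4 ← R4 − (3/5)·R2: [0, 0, 22/5, -8/5, 4]
R5 ← R5 − R2: [0, 0, 4, -2, 4]
R4 ← R4 + (11/2)·R3: [0, 0, 0, -6, 4]
R5 ← R5 + (5)·R3: [0, 0, 0, -6, 4]
R5 ← R5 − R4: [0, 0, 0, 0, 0]
Echelon form has 4 nonzero rows, so rank(C) = 4.

4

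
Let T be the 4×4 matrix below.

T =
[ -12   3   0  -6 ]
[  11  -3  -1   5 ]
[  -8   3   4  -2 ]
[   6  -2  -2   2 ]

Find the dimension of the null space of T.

Row reduce to echelon form.
R2 ← R2 + (11/12)·R1: [0, -1/4, -1, -1/2]
R3 ← R3 − (2/3)·R1: [0, 1, 4, 2]
R4 ← R4 + (1/2)·R1: [0, -1/2, -2, -1]
R3 ← R3 + (4)·R2: [0, 0, 0, 0]
R4 ← R4 − (2)·R2: [0, 0, 0, 0]
2 nonzero rows, so rank(T) = 2.
T has 4 columns; by rank–nullity, nullity = 4 − 2 = 2.

2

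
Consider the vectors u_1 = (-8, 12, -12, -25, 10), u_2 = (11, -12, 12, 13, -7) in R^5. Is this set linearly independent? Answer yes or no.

yes

Form the matrix with these vectors as rows and row reduce.
R2 ← R2 + (11/8)·R1: [0, 9/2, -9/2, -171/8, 27/4]
2 nonzero rows, so the 2 vectors span a space of dimension 2.
Since 2 = 2, the vectors are linearly independent.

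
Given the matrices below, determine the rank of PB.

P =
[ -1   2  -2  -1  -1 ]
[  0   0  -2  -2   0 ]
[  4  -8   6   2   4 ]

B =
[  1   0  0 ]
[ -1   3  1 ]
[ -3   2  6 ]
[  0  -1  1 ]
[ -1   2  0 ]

2

First compute PB:
[[  4,   1, -11],
 [  6,  -2, -14],
 [-10,  -6,  30]]
Now row reduce the product.
R2 ← R2 − (3/2)·R1: [0, -7/2, 5/2]
R3 ← R3 + (5/2)·R1: [0, -7/2, 5/2]
R3 ← R3 − R2: [0, 0, 0]
2 nonzero rows, so rank(PB) = 2.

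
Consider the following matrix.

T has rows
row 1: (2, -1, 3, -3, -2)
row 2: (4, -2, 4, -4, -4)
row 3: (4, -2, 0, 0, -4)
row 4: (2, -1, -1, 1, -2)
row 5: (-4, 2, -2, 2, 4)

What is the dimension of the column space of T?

2

Row reduce to echelon form.
R2 ← R2 − (2)·R1: [0, 0, -2, 2, 0]
R3 ← R3 − (2)·R1: [0, 0, -6, 6, 0]
R4 ← R4 − R1: [0, 0, -4, 4, 0]
R5 ← R5 + (2)·R1: [0, 0, 4, -4, 0]
R3 ← R3 − (3)·R2: [0, 0, 0, 0, 0]
R4 ← R4 − (2)·R2: [0, 0, 0, 0, 0]
R5 ← R5 + (2)·R2: [0, 0, 0, 0, 0]
Echelon form has 2 nonzero rows, so rank(T) = 2.
The column space has dimension equal to the rank: 2.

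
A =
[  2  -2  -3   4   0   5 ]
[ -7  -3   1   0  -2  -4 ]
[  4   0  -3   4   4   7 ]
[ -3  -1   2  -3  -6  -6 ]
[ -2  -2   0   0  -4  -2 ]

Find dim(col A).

3

Row reduce to echelon form.
R2 ← R2 + (7/2)·R1: [0, -10, -19/2, 14, -2, 27/2]
R3 ← R3 − (2)·R1: [0, 4, 3, -4, 4, -3]
R4 ← R4 + (3/2)·R1: [0, -4, -5/2, 3, -6, 3/2]
R5 ← R5 + R1: [0, -4, -3, 4, -4, 3]
R3 ← R3 + (2/5)·R2: [0, 0, -4/5, 8/5, 16/5, 12/5]
R4 ← R4 − (2/5)·R2: [0, 0, 13/10, -13/5, -26/5, -39/10]
R5 ← R5 − (2/5)·R2: [0, 0, 4/5, -8/5, -16/5, -12/5]
R4 ← R4 + (13/8)·R3: [0, 0, 0, 0, 0, 0]
R5 ← R5 + R3: [0, 0, 0, 0, 0, 0]
Echelon form has 3 nonzero rows, so rank(A) = 3.
The column space has dimension equal to the rank: 3.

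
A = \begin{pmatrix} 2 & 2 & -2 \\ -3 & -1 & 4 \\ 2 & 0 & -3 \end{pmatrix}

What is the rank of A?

Row reduce to echelon form.
R2 ← R2 + (3/2)·R1: [0, 2, 1]
R3 ← R3 − R1: [0, -2, -1]
R3 ← R3 + R2: [0, 0, 0]
Echelon form has 2 nonzero rows, so rank(A) = 2.

2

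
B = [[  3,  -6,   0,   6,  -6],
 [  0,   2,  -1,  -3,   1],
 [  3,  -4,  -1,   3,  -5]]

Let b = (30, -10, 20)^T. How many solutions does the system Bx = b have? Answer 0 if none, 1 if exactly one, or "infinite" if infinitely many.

Row reduce the augmented matrix [B | b].
R3 ← R3 − R1: [0, 2, -1, -3, 1, -10]
R3 ← R3 − R2: [0, 0, 0, 0, 0, 0]
The echelon form has 2 nonzero rows, and every pivot lies in the first 5 columns, so rank(B) = rank([B|b]) = 2.
The system is consistent.
rank = 2 < 5 unknowns, so there are infinitely many solutions.

infinite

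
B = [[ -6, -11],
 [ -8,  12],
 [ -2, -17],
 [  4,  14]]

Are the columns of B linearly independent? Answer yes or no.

Row reduce B to echelon form.
R2 ← R2 − (4/3)·R1: [0, 80/3]
R3 ← R3 − (1/3)·R1: [0, -40/3]
R4 ← R4 + (2/3)·R1: [0, 20/3]
R3 ← R3 + (1/2)·R2: [0, 0]
R4 ← R4 − (1/4)·R2: [0, 0]
2 pivots among 2 columns.
Every column is a pivot column, so the columns are linearly independent.

yes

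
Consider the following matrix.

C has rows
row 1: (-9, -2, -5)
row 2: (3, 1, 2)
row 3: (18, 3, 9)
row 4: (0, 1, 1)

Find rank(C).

Row reduce to echelon form.
R2 ← R2 + (1/3)·R1: [0, 1/3, 1/3]
R3 ← R3 + (2)·R1: [0, -1, -1]
R3 ← R3 + (3)·R2: [0, 0, 0]
R4 ← R4 − (3)·R2: [0, 0, 0]
Echelon form has 2 nonzero rows, so rank(C) = 2.

2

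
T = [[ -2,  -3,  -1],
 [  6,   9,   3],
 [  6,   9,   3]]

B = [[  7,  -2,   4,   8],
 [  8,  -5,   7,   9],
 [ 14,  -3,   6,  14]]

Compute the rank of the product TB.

First compute TB:
[[-52,  22, -35, -57],
 [156, -66, 105, 171],
 [156, -66, 105, 171]]
Now row reduce the product.
R2 ← R2 + (3)·R1: [0, 0, 0, 0]
R3 ← R3 + (3)·R1: [0, 0, 0, 0]
1 nonzero row, so rank(TB) = 1.

1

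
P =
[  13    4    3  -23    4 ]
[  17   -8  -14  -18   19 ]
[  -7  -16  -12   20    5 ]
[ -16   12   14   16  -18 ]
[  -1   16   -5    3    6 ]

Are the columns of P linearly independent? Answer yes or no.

Row reduce P to echelon form.
R2 ← R2 − (17/13)·R1: [0, -172/13, -233/13, 157/13, 179/13]
R3 ← R3 + (7/13)·R1: [0, -180/13, -135/13, 99/13, 93/13]
R4 ← R4 + (16/13)·R1: [0, 220/13, 230/13, -160/13, -170/13]
R5 ← R5 + (1/13)·R1: [0, 212/13, -62/13, 16/13, 82/13]
R3 ← R3 − (45/43)·R2: [0, 0, 360/43, -216/43, -312/43]
R4 ← R4 + (55/43)·R2: [0, 0, -225/43, 135/43, 195/43]
R5 ← R5 + (53/43)·R2: [0, 0, -1155/43, 693/43, 1001/43]
R4 ← R4 + (5/8)·R3: [0, 0, 0, 0, 0]
R5 ← R5 + (77/24)·R3: [0, 0, 0, 0, 0]
3 pivots among 5 columns.
Only 3 < 5 pivot columns, so the columns are linearly dependent.

no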